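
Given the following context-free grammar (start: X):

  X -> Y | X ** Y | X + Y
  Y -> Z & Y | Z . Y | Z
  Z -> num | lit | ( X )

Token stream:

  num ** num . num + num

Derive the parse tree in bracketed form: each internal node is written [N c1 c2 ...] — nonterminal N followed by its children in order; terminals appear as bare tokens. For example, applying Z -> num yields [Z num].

[X [X [X [Y [Z num]]] ** [Y [Z num] . [Y [Z num]]]] + [Y [Z num]]]

X
X + Y
X ** Y + Y
Y ** Y + Y
Z ** Y + Y
num ** Y + Y
num ** Z . Y + Y
num ** num . Y + Y
num ** num . Z + Y
num ** num . num + Y
num ** num . num + Z
num ** num . num + num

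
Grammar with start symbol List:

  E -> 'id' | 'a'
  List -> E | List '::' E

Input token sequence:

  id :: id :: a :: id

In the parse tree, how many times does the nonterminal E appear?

4

[List [List [List [List [E id]] :: [E id]] :: [E a]] :: [E id]]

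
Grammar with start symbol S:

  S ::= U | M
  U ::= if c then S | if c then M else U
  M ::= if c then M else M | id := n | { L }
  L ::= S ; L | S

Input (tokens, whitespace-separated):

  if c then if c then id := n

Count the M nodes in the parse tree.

1

[S [U if c then [S [U if c then [S [M id := n]]]]]]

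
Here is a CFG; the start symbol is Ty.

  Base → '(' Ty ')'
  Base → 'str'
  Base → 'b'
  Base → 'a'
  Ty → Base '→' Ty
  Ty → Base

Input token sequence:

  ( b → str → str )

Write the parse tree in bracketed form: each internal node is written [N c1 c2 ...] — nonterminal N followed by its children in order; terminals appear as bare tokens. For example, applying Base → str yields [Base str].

Ty
Base
( Ty )
( Base → Ty )
( b → Ty )
( b → Base → Ty )
( b → str → Ty )
( b → str → Base )
( b → str → str )

[Ty [Base ( [Ty [Base b] → [Ty [Base str] → [Ty [Base str]]]] )]]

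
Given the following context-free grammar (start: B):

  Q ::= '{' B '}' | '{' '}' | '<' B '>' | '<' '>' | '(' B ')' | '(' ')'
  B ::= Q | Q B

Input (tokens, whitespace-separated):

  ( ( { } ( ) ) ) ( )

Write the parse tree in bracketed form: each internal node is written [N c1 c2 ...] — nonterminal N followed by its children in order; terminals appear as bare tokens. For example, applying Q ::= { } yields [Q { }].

B
Q B
( B ) B
( Q ) B
( ( B ) ) B
( ( Q B ) ) B
( ( { } B ) ) B
( ( { } Q ) ) B
( ( { } ( ) ) ) B
( ( { } ( ) ) ) Q
( ( { } ( ) ) ) ( )

[B [Q ( [B [Q ( [B [Q { }] [B [Q ( )]]] )]] )] [B [Q ( )]]]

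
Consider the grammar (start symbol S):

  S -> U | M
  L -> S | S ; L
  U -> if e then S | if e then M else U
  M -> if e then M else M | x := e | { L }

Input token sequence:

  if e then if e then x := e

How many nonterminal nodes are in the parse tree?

6

[S [U if e then [S [U if e then [S [M x := e]]]]]]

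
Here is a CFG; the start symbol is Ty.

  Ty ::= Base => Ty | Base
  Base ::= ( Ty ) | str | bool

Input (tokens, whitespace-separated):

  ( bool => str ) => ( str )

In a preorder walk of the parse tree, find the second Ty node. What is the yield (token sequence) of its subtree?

[Ty [Base ( [Ty [Base bool] => [Ty [Base str]]] )] => [Ty [Base ( [Ty [Base str]] )]]]

bool => str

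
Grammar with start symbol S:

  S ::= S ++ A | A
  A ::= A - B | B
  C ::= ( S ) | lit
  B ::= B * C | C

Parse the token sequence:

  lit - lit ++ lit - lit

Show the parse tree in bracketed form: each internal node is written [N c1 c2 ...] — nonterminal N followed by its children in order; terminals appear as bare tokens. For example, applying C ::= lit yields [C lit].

S
S ++ A
A ++ A
A - B ++ A
B - B ++ A
C - B ++ A
lit - B ++ A
lit - C ++ A
lit - lit ++ A
lit - lit ++ A - B
lit - lit ++ B - B
lit - lit ++ C - B
lit - lit ++ lit - B
lit - lit ++ lit - C
lit - lit ++ lit - lit

[S [S [A [A [B [C lit]]] - [B [C lit]]]] ++ [A [A [B [C lit]]] - [B [C lit]]]]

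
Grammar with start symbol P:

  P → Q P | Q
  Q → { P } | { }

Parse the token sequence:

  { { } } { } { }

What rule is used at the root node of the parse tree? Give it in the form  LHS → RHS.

P → Q P

[P [Q { [P [Q { }]] }] [P [Q { }] [P [Q { }]]]]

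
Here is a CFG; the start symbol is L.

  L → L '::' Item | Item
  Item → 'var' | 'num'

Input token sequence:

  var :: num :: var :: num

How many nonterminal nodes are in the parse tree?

[L [L [L [L [Item var]] :: [Item num]] :: [Item var]] :: [Item num]]

8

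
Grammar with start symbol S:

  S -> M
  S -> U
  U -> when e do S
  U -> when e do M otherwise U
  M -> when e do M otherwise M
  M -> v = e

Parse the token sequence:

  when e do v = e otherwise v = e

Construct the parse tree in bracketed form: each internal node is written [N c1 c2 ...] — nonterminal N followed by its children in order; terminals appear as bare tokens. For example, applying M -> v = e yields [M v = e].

[S [M when e do [M v = e] otherwise [M v = e]]]

S
M
when e do M otherwise M
when e do v = e otherwise M
when e do v = e otherwise v = e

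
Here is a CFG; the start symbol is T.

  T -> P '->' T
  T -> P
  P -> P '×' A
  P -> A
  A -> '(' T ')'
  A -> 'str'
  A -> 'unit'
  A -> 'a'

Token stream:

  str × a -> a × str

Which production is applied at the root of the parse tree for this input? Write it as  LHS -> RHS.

T -> P '->' T

[T [P [P [A str]] × [A a]] -> [T [P [P [A a]] × [A str]]]]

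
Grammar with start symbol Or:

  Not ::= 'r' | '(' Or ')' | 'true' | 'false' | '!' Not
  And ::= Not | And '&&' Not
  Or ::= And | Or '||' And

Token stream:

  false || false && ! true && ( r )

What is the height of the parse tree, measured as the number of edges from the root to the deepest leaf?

6

[Or [Or [And [Not false]]] || [And [And [And [Not false]] && [Not ! [Not true]]] && [Not ( [Or [And [Not r]]] )]]]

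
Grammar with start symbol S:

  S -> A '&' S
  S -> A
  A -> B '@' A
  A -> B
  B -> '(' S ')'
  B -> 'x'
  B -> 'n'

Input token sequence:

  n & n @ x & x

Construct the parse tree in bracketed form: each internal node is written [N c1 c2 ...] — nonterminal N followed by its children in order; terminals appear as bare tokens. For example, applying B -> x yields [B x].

[S [A [B n]] & [S [A [B n] @ [A [B x]]] & [S [A [B x]]]]]

S
A & S
B & S
n & S
n & A & S
n & B @ A & S
n & n @ A & S
n & n @ B & S
n & n @ x & S
n & n @ x & A
n & n @ x & B
n & n @ x & x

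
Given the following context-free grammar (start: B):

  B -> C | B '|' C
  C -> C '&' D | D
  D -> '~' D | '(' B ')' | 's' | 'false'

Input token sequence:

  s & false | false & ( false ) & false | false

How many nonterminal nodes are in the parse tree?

[B [B [B [C [C [D s]] & [D false]]] | [C [C [C [D false]] & [D ( [B [C [D false]]] )]] & [D false]]] | [C [D false]]]

18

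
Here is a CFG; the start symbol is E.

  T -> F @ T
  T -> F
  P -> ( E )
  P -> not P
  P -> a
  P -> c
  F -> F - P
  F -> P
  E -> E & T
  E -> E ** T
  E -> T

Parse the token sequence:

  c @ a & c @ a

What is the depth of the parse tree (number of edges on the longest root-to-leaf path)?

[E [E [T [F [P c]] @ [T [F [P a]]]]] & [T [F [P c]] @ [T [F [P a]]]]]

6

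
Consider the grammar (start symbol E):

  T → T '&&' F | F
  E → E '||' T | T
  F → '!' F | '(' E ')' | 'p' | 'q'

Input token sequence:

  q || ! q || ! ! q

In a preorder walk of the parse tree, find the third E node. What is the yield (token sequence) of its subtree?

[E [E [E [T [F q]]] || [T [F ! [F q]]]] || [T [F ! [F ! [F q]]]]]

q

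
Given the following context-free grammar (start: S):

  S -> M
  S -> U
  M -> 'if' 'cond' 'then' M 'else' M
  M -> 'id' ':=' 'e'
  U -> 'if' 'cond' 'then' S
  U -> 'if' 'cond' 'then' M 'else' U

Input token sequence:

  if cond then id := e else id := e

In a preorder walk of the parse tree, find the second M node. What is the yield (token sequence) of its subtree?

id := e

[S [M if cond then [M id := e] else [M id := e]]]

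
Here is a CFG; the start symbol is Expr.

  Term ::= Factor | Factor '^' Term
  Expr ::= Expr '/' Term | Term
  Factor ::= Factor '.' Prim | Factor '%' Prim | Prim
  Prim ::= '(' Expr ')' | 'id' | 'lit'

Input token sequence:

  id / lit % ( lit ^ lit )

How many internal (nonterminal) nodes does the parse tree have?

17

[Expr [Expr [Term [Factor [Prim id]]]] / [Term [Factor [Factor [Prim lit]] % [Prim ( [Expr [Term [Factor [Prim lit]] ^ [Term [Factor [Prim lit]]]]] )]]]]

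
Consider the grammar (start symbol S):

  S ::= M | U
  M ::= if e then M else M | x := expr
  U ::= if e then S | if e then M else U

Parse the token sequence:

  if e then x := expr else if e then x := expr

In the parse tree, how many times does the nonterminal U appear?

2

[S [U if e then [M x := expr] else [U if e then [S [M x := expr]]]]]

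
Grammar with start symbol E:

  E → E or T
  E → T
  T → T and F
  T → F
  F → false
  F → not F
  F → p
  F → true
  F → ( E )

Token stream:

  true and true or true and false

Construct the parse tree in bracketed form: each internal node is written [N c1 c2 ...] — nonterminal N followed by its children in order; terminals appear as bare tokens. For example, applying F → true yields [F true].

E
E or T
T or T
T and F or T
F and F or T
true and F or T
true and true or T
true and true or T and F
true and true or F and F
true and true or true and F
true and true or true and false

[E [E [T [T [F true]] and [F true]]] or [T [T [F true]] and [F false]]]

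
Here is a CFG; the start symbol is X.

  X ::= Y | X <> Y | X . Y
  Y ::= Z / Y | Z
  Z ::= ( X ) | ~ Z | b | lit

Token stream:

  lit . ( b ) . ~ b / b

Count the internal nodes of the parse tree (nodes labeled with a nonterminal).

[X [X [X [Y [Z lit]]] . [Y [Z ( [X [Y [Z b]]] )]]] . [Y [Z ~ [Z b]] / [Y [Z b]]]]

15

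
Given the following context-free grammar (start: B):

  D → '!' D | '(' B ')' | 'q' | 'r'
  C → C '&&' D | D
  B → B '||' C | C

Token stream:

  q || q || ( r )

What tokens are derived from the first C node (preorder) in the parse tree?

[B [B [B [C [D q]]] || [C [D q]]] || [C [D ( [B [C [D r]]] )]]]

q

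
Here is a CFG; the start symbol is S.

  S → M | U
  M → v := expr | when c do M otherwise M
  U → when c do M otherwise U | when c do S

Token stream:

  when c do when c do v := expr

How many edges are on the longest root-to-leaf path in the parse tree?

6

[S [U when c do [S [U when c do [S [M v := expr]]]]]]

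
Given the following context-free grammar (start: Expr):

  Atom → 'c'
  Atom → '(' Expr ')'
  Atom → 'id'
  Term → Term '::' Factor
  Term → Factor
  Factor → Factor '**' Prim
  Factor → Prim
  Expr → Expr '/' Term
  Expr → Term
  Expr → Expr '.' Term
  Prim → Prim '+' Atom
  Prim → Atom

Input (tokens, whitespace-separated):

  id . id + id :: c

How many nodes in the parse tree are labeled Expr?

[Expr [Expr [Term [Factor [Prim [Atom id]]]]] . [Term [Term [Factor [Prim [Prim [Atom id]] + [Atom id]]]] :: [Factor [Prim [Atom c]]]]]

2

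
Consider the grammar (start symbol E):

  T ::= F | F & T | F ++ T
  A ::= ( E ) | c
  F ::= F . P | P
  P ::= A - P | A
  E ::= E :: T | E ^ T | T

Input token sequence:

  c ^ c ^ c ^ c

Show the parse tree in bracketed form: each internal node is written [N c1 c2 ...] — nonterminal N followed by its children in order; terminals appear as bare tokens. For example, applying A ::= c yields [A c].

E
E ^ T
E ^ T ^ T
E ^ T ^ T ^ T
T ^ T ^ T ^ T
F ^ T ^ T ^ T
P ^ T ^ T ^ T
A ^ T ^ T ^ T
c ^ T ^ T ^ T
c ^ F ^ T ^ T
c ^ P ^ T ^ T
c ^ A ^ T ^ T
c ^ c ^ T ^ T
c ^ c ^ F ^ T
c ^ c ^ P ^ T
c ^ c ^ A ^ T
c ^ c ^ c ^ T
c ^ c ^ c ^ F
c ^ c ^ c ^ P
c ^ c ^ c ^ A
c ^ c ^ c ^ c

[E [E [E [E [T [F [P [A c]]]]] ^ [T [F [P [A c]]]]] ^ [T [F [P [A c]]]]] ^ [T [F [P [A c]]]]]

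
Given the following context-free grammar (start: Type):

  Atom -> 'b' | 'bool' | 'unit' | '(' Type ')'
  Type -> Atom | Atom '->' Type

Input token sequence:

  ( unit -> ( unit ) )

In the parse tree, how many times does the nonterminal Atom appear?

4

[Type [Atom ( [Type [Atom unit] -> [Type [Atom ( [Type [Atom unit]] )]]] )]]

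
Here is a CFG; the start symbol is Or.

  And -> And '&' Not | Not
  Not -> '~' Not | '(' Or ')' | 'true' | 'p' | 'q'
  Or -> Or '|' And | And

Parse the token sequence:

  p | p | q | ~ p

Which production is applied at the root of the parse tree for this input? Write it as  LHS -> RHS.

[Or [Or [Or [Or [And [Not p]]] | [And [Not p]]] | [And [Not q]]] | [And [Not ~ [Not p]]]]

Or -> Or '|' And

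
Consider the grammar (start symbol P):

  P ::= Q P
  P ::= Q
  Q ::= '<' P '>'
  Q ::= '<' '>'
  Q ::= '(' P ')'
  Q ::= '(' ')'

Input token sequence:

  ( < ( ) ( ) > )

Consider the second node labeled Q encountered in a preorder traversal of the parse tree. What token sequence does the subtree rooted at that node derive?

< ( ) ( ) >

[P [Q ( [P [Q < [P [Q ( )] [P [Q ( )]]] >]] )]]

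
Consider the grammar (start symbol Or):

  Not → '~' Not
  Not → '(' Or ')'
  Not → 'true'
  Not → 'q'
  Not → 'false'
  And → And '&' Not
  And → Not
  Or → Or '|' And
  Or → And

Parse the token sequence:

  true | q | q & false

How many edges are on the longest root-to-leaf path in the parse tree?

[Or [Or [Or [And [Not true]]] | [And [Not q]]] | [And [And [Not q]] & [Not false]]]

5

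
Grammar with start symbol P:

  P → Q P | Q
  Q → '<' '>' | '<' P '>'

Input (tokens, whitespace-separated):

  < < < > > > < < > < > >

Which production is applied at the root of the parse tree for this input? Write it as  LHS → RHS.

P → Q P

[P [Q < [P [Q < [P [Q < >]] >]] >] [P [Q < [P [Q < >] [P [Q < >]]] >]]]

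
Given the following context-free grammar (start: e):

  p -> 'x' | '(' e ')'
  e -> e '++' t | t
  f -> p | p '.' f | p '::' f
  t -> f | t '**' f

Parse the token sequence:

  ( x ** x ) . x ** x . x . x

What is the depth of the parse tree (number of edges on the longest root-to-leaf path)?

[e [t [t [f [p ( [e [t [t [f [p x]]] ** [f [p x]]]] )] . [f [p x]]]] ** [f [p x] . [f [p x] . [f [p x]]]]]]

10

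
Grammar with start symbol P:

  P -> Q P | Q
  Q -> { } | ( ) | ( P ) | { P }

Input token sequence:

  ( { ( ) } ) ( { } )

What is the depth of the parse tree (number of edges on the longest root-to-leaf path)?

6

[P [Q ( [P [Q { [P [Q ( )]] }]] )] [P [Q ( [P [Q { }]] )]]]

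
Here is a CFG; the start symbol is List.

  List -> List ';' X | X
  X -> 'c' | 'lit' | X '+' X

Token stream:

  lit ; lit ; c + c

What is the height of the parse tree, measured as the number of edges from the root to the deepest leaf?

4

[List [List [List [X lit]] ; [X lit]] ; [X [X c] + [X c]]]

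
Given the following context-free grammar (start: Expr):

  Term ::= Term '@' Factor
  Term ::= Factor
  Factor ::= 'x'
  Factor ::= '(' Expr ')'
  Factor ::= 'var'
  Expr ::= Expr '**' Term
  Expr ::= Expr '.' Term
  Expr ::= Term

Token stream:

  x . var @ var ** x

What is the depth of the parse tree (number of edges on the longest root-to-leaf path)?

[Expr [Expr [Expr [Term [Factor x]]] . [Term [Term [Factor var]] @ [Factor var]]] ** [Term [Factor x]]]

5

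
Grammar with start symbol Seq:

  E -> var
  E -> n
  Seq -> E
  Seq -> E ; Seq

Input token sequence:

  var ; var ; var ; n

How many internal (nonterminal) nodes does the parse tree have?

8

[Seq [E var] ; [Seq [E var] ; [Seq [E var] ; [Seq [E n]]]]]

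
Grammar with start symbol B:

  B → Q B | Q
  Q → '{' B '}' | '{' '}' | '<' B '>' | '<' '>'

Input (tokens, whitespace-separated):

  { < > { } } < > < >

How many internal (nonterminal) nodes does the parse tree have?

[B [Q { [B [Q < >] [B [Q { }]]] }] [B [Q < >] [B [Q < >]]]]

10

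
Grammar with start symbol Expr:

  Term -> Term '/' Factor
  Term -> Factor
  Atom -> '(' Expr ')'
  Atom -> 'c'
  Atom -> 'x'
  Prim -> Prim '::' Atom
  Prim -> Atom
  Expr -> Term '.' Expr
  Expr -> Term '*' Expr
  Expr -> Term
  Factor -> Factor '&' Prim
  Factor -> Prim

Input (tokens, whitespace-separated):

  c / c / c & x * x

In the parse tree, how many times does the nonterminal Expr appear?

[Expr [Term [Term [Term [Factor [Prim [Atom c]]]] / [Factor [Prim [Atom c]]]] / [Factor [Factor [Prim [Atom c]]] & [Prim [Atom x]]]] * [Expr [Term [Factor [Prim [Atom x]]]]]]

2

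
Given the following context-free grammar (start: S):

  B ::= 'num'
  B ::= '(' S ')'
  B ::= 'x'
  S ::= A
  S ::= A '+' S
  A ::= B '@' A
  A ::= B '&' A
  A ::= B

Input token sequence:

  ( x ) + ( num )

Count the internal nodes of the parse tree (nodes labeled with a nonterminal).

12

[S [A [B ( [S [A [B x]]] )]] + [S [A [B ( [S [A [B num]]] )]]]]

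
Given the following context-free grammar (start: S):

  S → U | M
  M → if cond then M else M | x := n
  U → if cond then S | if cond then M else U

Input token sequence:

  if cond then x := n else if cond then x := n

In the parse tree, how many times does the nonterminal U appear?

2

[S [U if cond then [M x := n] else [U if cond then [S [M x := n]]]]]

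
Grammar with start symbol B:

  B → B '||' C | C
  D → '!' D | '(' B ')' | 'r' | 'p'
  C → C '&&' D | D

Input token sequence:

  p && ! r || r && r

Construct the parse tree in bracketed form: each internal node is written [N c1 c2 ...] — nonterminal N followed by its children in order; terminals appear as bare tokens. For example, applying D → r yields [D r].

B
B || C
C || C
C && D || C
D && D || C
p && D || C
p && ! D || C
p && ! r || C
p && ! r || C && D
p && ! r || D && D
p && ! r || r && D
p && ! r || r && r

[B [B [C [C [D p]] && [D ! [D r]]]] || [C [C [D r]] && [D r]]]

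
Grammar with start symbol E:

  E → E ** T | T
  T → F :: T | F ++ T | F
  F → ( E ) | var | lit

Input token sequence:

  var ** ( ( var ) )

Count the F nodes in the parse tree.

[E [E [T [F var]]] ** [T [F ( [E [T [F ( [E [T [F var]]] )]]] )]]]

4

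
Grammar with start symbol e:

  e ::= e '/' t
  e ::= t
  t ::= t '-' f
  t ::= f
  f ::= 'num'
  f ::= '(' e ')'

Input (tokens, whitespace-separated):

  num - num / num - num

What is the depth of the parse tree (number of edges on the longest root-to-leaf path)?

5

[e [e [t [t [f num]] - [f num]]] / [t [t [f num]] - [f num]]]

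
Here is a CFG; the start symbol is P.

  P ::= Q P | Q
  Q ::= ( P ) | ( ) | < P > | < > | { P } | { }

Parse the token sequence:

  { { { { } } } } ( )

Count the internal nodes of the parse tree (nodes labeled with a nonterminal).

[P [Q { [P [Q { [P [Q { [P [Q { }]] }]] }]] }] [P [Q ( )]]]

10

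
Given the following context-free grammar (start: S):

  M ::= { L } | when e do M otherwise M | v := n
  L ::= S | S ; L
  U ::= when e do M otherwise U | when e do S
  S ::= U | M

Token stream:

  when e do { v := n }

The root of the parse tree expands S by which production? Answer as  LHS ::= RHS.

S ::= U

[S [U when e do [S [M { [L [S [M v := n]]] }]]]]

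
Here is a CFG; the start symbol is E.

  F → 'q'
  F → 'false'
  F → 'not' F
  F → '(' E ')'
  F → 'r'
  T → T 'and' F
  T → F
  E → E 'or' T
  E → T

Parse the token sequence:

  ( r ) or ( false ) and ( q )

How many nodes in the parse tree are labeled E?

[E [E [T [F ( [E [T [F r]]] )]]] or [T [T [F ( [E [T [F false]]] )]] and [F ( [E [T [F q]]] )]]]

5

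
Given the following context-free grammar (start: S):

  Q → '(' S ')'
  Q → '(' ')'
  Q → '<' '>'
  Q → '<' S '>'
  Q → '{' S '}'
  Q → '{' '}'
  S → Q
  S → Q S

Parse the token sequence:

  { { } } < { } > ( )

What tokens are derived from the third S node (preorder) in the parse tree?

[S [Q { [S [Q { }]] }] [S [Q < [S [Q { }]] >] [S [Q ( )]]]]

< { } > ( )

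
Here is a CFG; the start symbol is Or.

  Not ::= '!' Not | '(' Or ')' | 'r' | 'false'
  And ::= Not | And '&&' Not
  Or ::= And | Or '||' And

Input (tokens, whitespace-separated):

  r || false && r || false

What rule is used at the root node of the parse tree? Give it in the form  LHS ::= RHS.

Or ::= Or '||' And

[Or [Or [Or [And [Not r]]] || [And [And [Not false]] && [Not r]]] || [And [Not false]]]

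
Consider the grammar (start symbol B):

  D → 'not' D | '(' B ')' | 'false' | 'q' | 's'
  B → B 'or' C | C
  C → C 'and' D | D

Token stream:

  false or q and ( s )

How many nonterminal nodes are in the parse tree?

11

[B [B [C [D false]]] or [C [C [D q]] and [D ( [B [C [D s]]] )]]]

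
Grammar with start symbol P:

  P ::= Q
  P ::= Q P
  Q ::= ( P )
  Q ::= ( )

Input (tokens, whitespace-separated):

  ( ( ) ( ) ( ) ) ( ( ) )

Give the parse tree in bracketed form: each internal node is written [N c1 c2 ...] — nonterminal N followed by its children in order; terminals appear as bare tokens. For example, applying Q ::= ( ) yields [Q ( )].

P
Q P
( P ) P
( Q P ) P
( ( ) P ) P
( ( ) Q P ) P
( ( ) ( ) P ) P
( ( ) ( ) Q ) P
( ( ) ( ) ( ) ) P
( ( ) ( ) ( ) ) Q
( ( ) ( ) ( ) ) ( P )
( ( ) ( ) ( ) ) ( Q )
( ( ) ( ) ( ) ) ( ( ) )

[P [Q ( [P [Q ( )] [P [Q ( )] [P [Q ( )]]]] )] [P [Q ( [P [Q ( )]] )]]]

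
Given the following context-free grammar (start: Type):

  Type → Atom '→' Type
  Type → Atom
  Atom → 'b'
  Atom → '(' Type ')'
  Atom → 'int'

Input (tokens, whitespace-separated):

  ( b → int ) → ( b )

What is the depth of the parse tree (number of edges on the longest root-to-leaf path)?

5

[Type [Atom ( [Type [Atom b] → [Type [Atom int]]] )] → [Type [Atom ( [Type [Atom b]] )]]]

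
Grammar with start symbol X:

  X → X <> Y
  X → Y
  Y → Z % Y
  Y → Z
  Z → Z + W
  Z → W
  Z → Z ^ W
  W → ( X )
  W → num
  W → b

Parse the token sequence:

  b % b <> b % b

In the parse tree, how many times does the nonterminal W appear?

[X [X [Y [Z [W b]] % [Y [Z [W b]]]]] <> [Y [Z [W b]] % [Y [Z [W b]]]]]

4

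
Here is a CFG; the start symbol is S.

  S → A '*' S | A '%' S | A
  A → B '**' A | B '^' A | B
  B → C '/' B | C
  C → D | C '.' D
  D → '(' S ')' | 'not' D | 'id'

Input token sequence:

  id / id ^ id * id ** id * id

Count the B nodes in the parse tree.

6

[S [A [B [C [D id]] / [B [C [D id]]]] ^ [A [B [C [D id]]]]] * [S [A [B [C [D id]]] ** [A [B [C [D id]]]]] * [S [A [B [C [D id]]]]]]]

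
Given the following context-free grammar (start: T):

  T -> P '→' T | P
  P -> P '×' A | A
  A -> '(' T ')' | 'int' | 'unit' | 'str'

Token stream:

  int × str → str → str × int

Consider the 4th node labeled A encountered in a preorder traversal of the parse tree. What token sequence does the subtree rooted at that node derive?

str

[T [P [P [A int]] × [A str]] → [T [P [A str]] → [T [P [P [A str]] × [A int]]]]]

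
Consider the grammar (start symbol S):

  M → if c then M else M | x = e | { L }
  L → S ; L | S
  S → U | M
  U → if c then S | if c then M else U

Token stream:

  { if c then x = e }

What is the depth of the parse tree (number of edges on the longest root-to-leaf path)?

[S [M { [L [S [U if c then [S [M x = e]]]]] }]]

7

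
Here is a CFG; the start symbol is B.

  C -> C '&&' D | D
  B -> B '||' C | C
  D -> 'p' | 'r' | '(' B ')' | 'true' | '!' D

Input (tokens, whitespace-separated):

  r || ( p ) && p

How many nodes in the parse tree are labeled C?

4

[B [B [C [D r]]] || [C [C [D ( [B [C [D p]]] )]] && [D p]]]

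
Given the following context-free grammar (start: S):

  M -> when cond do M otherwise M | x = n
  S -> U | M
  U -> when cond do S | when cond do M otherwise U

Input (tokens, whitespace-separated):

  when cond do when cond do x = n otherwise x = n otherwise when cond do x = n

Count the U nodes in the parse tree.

2

[S [U when cond do [M when cond do [M x = n] otherwise [M x = n]] otherwise [U when cond do [S [M x = n]]]]]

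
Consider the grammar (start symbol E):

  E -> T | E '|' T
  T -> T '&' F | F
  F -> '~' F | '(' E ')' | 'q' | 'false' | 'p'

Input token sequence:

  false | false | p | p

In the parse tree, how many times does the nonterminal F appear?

[E [E [E [E [T [F false]]] | [T [F false]]] | [T [F p]]] | [T [F p]]]

4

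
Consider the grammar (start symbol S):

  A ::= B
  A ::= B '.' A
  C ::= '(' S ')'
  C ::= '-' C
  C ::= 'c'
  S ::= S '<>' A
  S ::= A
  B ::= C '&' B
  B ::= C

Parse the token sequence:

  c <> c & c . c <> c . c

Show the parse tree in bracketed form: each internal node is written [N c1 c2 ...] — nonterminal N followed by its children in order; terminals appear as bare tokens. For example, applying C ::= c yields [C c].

S
S <> A
S <> A <> A
A <> A <> A
B <> A <> A
C <> A <> A
c <> A <> A
c <> B . A <> A
c <> C & B . A <> A
c <> c & B . A <> A
c <> c & C . A <> A
c <> c & c . A <> A
c <> c & c . B <> A
c <> c & c . C <> A
c <> c & c . c <> A
c <> c & c . c <> B . A
c <> c & c . c <> C . A
c <> c & c . c <> c . A
c <> c & c . c <> c . B
c <> c & c . c <> c . C
c <> c & c . c <> c . c

[S [S [S [A [B [C c]]]] <> [A [B [C c] & [B [C c]]] . [A [B [C c]]]]] <> [A [B [C c]] . [A [B [C c]]]]]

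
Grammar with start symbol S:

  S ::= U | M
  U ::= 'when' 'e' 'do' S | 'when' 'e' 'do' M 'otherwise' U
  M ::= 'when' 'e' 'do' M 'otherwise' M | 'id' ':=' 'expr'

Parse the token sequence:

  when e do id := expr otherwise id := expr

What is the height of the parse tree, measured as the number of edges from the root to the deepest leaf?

3

[S [M when e do [M id := expr] otherwise [M id := expr]]]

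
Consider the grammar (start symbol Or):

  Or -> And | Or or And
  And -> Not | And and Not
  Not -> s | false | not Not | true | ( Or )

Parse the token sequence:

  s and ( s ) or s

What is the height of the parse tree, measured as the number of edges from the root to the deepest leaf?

[Or [Or [And [And [Not s]] and [Not ( [Or [And [Not s]]] )]]] or [And [Not s]]]

7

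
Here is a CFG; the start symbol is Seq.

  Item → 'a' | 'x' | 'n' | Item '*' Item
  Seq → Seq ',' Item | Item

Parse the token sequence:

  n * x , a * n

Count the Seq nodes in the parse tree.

2

[Seq [Seq [Item [Item n] * [Item x]]] , [Item [Item a] * [Item n]]]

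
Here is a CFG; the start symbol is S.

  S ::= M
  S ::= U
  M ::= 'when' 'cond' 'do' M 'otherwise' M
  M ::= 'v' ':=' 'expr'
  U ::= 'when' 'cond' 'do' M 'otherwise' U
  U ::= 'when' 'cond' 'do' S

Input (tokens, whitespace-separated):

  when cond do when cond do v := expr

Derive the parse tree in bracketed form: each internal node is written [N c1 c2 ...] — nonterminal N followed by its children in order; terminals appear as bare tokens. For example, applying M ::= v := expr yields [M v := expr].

S
U
when cond do S
when cond do U
when cond do when cond do S
when cond do when cond do M
when cond do when cond do v := expr

[S [U when cond do [S [U when cond do [S [M v := expr]]]]]]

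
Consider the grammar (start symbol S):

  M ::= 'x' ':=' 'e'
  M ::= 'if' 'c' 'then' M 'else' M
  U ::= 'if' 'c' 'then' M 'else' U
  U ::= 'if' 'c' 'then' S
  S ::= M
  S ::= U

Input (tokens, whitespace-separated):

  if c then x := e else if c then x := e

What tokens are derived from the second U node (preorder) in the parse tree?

[S [U if c then [M x := e] else [U if c then [S [M x := e]]]]]

if c then x := e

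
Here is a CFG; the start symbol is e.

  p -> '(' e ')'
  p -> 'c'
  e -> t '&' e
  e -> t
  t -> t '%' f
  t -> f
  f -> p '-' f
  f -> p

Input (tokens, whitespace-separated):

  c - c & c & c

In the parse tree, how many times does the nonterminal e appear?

3

[e [t [f [p c] - [f [p c]]]] & [e [t [f [p c]]] & [e [t [f [p c]]]]]]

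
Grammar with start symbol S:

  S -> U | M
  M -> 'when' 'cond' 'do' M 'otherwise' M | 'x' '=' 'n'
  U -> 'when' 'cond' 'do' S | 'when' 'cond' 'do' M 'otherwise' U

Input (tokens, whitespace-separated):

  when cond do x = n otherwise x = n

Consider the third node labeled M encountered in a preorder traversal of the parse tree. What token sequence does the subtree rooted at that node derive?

[S [M when cond do [M x = n] otherwise [M x = n]]]

x = n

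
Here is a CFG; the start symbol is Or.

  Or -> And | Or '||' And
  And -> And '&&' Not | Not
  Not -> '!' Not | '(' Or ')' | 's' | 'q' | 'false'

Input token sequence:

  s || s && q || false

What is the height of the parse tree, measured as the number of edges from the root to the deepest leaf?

[Or [Or [Or [And [Not s]]] || [And [And [Not s]] && [Not q]]] || [And [Not false]]]

5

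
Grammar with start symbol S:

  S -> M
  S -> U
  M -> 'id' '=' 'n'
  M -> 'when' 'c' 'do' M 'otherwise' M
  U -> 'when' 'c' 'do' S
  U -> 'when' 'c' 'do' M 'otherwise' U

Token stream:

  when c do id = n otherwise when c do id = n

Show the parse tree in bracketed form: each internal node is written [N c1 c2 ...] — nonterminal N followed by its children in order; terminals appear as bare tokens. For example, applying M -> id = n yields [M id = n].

S
U
when c do M otherwise U
when c do id = n otherwise U
when c do id = n otherwise when c do S
when c do id = n otherwise when c do M
when c do id = n otherwise when c do id = n

[S [U when c do [M id = n] otherwise [U when c do [S [M id = n]]]]]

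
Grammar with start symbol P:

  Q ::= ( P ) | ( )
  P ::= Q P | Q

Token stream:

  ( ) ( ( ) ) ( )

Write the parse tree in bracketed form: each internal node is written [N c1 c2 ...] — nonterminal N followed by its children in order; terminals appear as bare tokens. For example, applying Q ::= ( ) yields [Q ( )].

P
Q P
( ) P
( ) Q P
( ) ( P ) P
( ) ( Q ) P
( ) ( ( ) ) P
( ) ( ( ) ) Q
( ) ( ( ) ) ( )

[P [Q ( )] [P [Q ( [P [Q ( )]] )] [P [Q ( )]]]]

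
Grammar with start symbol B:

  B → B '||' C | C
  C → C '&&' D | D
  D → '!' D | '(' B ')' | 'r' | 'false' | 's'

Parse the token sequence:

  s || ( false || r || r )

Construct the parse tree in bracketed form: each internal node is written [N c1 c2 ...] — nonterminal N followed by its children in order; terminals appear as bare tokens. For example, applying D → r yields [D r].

[B [B [C [D s]]] || [C [D ( [B [B [B [C [D false]]] || [C [D r]]] || [C [D r]]] )]]]

B
B || C
C || C
D || C
s || C
s || D
s || ( B )
s || ( B || C )
s || ( B || C || C )
s || ( C || C || C )
s || ( D || C || C )
s || ( false || C || C )
s || ( false || D || C )
s || ( false || r || C )
s || ( false || r || D )
s || ( false || r || r )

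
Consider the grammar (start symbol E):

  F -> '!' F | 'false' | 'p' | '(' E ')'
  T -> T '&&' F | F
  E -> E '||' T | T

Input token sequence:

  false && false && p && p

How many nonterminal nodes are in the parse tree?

[E [T [T [T [T [F false]] && [F false]] && [F p]] && [F p]]]

9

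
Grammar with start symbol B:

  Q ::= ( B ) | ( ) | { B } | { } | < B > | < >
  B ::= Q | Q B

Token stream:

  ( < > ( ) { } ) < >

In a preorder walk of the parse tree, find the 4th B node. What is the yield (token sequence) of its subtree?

[B [Q ( [B [Q < >] [B [Q ( )] [B [Q { }]]]] )] [B [Q < >]]]

{ }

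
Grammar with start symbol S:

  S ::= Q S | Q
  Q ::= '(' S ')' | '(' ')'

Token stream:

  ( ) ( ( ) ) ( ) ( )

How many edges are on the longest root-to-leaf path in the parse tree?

5

[S [Q ( )] [S [Q ( [S [Q ( )]] )] [S [Q ( )] [S [Q ( )]]]]]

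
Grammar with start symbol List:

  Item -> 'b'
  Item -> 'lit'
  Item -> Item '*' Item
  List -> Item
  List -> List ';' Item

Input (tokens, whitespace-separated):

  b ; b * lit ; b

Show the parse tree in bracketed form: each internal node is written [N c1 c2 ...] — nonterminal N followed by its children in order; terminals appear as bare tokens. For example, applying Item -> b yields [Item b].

[List [List [List [Item b]] ; [Item [Item b] * [Item lit]]] ; [Item b]]

List
List ; Item
List ; Item ; Item
Item ; Item ; Item
b ; Item ; Item
b ; Item * Item ; Item
b ; b * Item ; Item
b ; b * lit ; Item
b ; b * lit ; b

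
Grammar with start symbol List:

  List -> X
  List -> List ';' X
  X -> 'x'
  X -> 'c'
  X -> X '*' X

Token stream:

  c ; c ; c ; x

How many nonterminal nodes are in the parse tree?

8

[List [List [List [List [X c]] ; [X c]] ; [X c]] ; [X x]]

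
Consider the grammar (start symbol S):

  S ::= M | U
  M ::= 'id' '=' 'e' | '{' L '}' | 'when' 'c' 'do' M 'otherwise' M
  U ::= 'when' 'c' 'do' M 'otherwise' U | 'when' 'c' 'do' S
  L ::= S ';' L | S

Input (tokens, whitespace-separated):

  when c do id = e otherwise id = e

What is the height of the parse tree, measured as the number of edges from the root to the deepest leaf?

3

[S [M when c do [M id = e] otherwise [M id = e]]]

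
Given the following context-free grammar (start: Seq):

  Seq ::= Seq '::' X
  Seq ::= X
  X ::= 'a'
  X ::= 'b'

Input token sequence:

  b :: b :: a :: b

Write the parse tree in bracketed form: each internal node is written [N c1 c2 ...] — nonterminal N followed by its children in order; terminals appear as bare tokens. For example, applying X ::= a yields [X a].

[Seq [Seq [Seq [Seq [X b]] :: [X b]] :: [X a]] :: [X b]]

Seq
Seq :: X
Seq :: X :: X
Seq :: X :: X :: X
X :: X :: X :: X
b :: X :: X :: X
b :: b :: X :: X
b :: b :: a :: X
b :: b :: a :: b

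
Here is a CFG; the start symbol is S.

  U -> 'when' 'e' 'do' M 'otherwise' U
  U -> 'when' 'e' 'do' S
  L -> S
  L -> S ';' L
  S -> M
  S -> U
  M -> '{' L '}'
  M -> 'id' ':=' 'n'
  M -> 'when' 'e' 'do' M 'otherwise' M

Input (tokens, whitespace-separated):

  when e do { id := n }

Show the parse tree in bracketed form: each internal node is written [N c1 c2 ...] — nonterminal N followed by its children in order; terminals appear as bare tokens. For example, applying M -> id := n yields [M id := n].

[S [U when e do [S [M { [L [S [M id := n]]] }]]]]

S
U
when e do S
when e do M
when e do { L }
when e do { S }
when e do { M }
when e do { id := n }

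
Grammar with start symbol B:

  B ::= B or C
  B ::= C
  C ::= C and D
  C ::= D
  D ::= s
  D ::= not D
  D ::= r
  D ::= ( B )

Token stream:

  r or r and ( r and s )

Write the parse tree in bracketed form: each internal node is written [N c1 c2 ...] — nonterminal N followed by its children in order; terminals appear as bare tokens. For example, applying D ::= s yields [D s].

B
B or C
C or C
D or C
r or C
r or C and D
r or D and D
r or r and D
r or r and ( B )
r or r and ( C )
r or r and ( C and D )
r or r and ( D and D )
r or r and ( r and D )
r or r and ( r and s )

[B [B [C [D r]]] or [C [C [D r]] and [D ( [B [C [C [D r]] and [D s]]] )]]]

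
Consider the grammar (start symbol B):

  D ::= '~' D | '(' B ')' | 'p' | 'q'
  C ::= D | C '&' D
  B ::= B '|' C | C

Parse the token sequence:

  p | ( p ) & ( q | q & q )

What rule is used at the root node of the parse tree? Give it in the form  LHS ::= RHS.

[B [B [C [D p]]] | [C [C [D ( [B [C [D p]]] )]] & [D ( [B [B [C [D q]]] | [C [C [D q]] & [D q]]] )]]]

B ::= B '|' C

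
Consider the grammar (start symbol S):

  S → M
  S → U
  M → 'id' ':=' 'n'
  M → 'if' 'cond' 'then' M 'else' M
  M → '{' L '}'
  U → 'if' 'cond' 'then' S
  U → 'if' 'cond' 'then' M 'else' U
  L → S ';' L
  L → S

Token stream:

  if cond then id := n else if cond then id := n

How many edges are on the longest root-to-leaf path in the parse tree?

5

[S [U if cond then [M id := n] else [U if cond then [S [M id := n]]]]]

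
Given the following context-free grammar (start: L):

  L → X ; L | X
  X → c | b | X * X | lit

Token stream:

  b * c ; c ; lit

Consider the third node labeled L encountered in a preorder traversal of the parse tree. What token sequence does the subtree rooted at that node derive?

lit

[L [X [X b] * [X c]] ; [L [X c] ; [L [X lit]]]]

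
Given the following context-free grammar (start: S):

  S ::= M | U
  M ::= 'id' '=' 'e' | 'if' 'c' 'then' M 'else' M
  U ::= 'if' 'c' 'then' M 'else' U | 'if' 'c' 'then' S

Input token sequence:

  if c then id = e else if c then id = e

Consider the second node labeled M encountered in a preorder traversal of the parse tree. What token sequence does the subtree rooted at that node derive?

[S [U if c then [M id = e] else [U if c then [S [M id = e]]]]]

id = e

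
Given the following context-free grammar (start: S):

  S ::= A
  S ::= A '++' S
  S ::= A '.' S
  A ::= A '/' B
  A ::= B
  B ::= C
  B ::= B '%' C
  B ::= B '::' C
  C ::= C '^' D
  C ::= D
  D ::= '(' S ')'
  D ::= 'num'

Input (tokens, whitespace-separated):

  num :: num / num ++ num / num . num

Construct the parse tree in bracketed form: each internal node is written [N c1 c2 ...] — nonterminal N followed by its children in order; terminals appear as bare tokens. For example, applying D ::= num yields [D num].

[S [A [A [B [B [C [D num]]] :: [C [D num]]]] / [B [C [D num]]]] ++ [S [A [A [B [C [D num]]]] / [B [C [D num]]]] . [S [A [B [C [D num]]]]]]]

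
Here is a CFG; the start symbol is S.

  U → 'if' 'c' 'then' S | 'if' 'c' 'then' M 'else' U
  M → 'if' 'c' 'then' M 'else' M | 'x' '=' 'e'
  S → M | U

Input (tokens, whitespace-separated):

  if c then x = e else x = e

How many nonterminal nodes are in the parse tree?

[S [M if c then [M x = e] else [M x = e]]]

4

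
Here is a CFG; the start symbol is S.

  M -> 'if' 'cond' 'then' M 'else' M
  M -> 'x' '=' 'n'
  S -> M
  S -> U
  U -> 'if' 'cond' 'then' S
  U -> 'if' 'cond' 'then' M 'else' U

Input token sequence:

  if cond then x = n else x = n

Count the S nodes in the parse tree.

[S [M if cond then [M x = n] else [M x = n]]]

1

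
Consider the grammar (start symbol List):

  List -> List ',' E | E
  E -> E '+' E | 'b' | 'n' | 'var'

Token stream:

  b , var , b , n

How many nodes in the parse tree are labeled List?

4

[List [List [List [List [E b]] , [E var]] , [E b]] , [E n]]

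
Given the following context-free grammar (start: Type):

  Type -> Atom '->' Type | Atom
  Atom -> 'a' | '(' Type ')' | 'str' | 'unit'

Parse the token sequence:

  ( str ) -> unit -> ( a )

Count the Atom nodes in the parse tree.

[Type [Atom ( [Type [Atom str]] )] -> [Type [Atom unit] -> [Type [Atom ( [Type [Atom a]] )]]]]

5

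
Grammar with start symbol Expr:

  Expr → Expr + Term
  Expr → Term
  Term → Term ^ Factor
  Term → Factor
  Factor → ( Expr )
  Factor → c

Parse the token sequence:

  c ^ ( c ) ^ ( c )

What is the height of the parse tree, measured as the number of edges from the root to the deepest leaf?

7

[Expr [Term [Term [Term [Factor c]] ^ [Factor ( [Expr [Term [Factor c]]] )]] ^ [Factor ( [Expr [Term [Factor c]]] )]]]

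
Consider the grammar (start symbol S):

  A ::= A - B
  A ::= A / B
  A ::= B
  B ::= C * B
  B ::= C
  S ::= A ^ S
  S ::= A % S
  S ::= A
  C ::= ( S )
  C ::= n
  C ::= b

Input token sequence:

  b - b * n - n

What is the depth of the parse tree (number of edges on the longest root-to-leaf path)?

[S [A [A [A [B [C b]]] - [B [C b] * [B [C n]]]] - [B [C n]]]]

6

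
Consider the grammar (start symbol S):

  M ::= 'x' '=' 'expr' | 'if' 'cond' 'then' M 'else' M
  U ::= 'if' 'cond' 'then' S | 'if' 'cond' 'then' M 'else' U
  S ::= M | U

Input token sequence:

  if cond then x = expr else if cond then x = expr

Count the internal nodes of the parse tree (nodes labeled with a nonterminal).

6

[S [U if cond then [M x = expr] else [U if cond then [S [M x = expr]]]]]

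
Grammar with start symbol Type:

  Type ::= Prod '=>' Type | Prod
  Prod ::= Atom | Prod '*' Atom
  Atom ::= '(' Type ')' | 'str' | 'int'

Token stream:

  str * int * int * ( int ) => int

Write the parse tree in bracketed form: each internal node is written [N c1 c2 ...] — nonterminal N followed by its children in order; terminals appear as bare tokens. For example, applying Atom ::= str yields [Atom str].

[Type [Prod [Prod [Prod [Prod [Atom str]] * [Atom int]] * [Atom int]] * [Atom ( [Type [Prod [Atom int]]] )]] => [Type [Prod [Atom int]]]]

Type
Prod => Type
Prod * Atom => Type
Prod * Atom * Atom => Type
Prod * Atom * Atom * Atom => Type
Atom * Atom * Atom * Atom => Type
str * Atom * Atom * Atom => Type
str * int * Atom * Atom => Type
str * int * int * Atom => Type
str * int * int * ( Type ) => Type
str * int * int * ( Prod ) => Type
str * int * int * ( Atom ) => Type
str * int * int * ( int ) => Type
str * int * int * ( int ) => Prod
str * int * int * ( int ) => Atom
str * int * int * ( int ) => int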